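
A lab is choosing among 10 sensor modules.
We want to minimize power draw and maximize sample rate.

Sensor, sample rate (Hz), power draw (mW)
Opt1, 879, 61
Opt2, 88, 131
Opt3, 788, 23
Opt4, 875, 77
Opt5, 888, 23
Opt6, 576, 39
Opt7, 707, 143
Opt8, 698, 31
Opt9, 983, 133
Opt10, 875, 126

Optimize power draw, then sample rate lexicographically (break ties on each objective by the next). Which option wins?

Opt5

First minimize power draw: best is 23, kept {Opt3, Opt5}.
Then maximize sample rate: best is 888, kept {Opt5}.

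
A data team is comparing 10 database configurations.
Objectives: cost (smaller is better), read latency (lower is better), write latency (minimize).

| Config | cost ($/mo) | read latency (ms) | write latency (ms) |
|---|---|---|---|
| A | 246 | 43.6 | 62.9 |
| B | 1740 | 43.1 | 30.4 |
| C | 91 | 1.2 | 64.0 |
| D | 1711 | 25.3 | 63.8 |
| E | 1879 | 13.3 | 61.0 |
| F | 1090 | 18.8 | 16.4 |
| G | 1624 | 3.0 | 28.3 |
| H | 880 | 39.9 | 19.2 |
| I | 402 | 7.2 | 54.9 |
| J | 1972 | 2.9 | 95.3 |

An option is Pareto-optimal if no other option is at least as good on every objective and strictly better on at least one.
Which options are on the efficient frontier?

A: not dominated.
B: dominated by F (cost 1090≤1740, read latency 18.8≤43.1, write latency 16.4≤30.4).
C: not dominated (best cost).
D: dominated by F (cost 1090≤1711, read latency 18.8≤25.3, write latency 16.4≤63.8).
E: dominated by G (cost 1624≤1879, read latency 3.0≤13.3, write latency 28.3≤61.0).
F: not dominated (best write latency).
G: not dominated.
H: not dominated.
I: not dominated.
J: dominated by C (cost 91≤1972, read latency 1.2≤2.9, write latency 64.0≤95.3).

A, C, F, G, H, I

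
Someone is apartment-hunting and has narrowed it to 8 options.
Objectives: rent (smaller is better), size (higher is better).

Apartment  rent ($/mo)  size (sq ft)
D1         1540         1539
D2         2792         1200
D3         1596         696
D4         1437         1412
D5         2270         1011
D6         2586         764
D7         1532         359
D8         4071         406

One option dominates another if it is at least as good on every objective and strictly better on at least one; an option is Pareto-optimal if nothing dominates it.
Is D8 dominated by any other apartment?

Yes

D1 vs D8: rent 1540≤4071, size 1539≥406 — D1 is at least as good on every objective and strictly better on at least one, so D1 dominates D8.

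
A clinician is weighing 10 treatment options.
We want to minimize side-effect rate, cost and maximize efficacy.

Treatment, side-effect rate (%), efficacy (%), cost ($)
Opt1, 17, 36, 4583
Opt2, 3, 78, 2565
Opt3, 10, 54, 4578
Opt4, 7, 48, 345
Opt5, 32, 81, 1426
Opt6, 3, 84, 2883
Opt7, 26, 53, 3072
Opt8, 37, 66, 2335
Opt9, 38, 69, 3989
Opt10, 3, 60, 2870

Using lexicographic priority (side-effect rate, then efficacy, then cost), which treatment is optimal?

First minimize side-effect rate: best is 3, kept {Opt2, Opt6, Opt10}.
Then maximize efficacy: best is 84, kept {Opt6}.

Opt6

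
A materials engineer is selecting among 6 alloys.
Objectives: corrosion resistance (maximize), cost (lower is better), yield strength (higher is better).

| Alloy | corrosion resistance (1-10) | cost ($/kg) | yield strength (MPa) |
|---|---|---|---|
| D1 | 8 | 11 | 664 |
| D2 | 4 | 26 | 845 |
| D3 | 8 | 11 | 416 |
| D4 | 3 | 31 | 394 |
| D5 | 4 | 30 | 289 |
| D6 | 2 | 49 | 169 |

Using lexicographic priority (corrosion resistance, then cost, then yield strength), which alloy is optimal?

D1

First maximize corrosion resistance: best is 8, kept {D1, D3}.
Then minimize cost: best is 11, kept {D1, D3}.
Then maximize yield strength: best is 664, kept {D1}.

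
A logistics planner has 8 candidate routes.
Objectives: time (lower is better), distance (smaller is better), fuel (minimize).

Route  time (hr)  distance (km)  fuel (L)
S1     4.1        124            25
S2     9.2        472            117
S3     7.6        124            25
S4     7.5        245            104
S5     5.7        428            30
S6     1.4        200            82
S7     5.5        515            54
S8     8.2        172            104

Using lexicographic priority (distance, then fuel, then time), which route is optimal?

First minimize distance: best is 124, kept {S1, S3}.
Then minimize fuel: best is 25, kept {S1, S3}.
Then minimize time: best is 4.1, kept {S1}.

S1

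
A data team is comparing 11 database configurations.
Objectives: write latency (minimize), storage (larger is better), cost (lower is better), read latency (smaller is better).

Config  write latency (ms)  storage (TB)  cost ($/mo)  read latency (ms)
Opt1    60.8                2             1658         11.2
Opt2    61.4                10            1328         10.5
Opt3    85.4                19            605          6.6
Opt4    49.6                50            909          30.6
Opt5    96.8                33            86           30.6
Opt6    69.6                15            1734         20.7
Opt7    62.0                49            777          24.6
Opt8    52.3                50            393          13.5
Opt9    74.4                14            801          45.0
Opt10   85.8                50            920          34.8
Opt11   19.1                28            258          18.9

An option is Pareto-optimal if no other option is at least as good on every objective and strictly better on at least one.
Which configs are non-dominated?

Opt1: not dominated.
Opt2: not dominated.
Opt3: not dominated (best read latency).
Opt4: not dominated.
Opt5: not dominated (best cost).
Opt6: dominated by Opt8 (write latency 52.3≤69.6, storage 50≥15, cost 393≤1734, read latency 13.5≤20.7).
Opt7: dominated by Opt8 (write latency 52.3≤62.0, storage 50≥49, cost 393≤777, read latency 13.5≤24.6).
Opt8: not dominated.
Opt9: dominated by Opt7 (write latency 62.0≤74.4, storage 49≥14, cost 777≤801, read latency 24.6≤45.0).
Opt10: dominated by Opt4 (write latency 49.6≤85.8, storage 50≥50, cost 909≤920, read latency 30.6≤34.8).
Opt11: not dominated (best write latency).

Opt1, Opt2, Opt3, Opt4, Opt5, Opt8, Opt11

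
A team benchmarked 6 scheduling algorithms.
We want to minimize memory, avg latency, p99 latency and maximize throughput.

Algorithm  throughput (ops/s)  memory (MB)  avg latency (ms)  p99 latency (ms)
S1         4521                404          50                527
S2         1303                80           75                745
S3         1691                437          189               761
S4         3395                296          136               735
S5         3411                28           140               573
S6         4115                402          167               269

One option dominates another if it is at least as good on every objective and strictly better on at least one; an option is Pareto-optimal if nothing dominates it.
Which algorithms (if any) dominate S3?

S1, S4, S5, S6

S1: throughput 4521≥1691, memory 404≤437, avg latency 50≤189, p99 latency 527≤761 — dominates S3.
S4: throughput 3395≥1691, memory 296≤437, avg latency 136≤189, p99 latency 735≤761 — dominates S3.
S5: throughput 3411≥1691, memory 28≤437, avg latency 140≤189, p99 latency 573≤761 — dominates S3.
S6: throughput 4115≥1691, memory 402≤437, avg latency 167≤189, p99 latency 269≤761 — dominates S3.
Others (S2) are each worse than S3 on at least one objective.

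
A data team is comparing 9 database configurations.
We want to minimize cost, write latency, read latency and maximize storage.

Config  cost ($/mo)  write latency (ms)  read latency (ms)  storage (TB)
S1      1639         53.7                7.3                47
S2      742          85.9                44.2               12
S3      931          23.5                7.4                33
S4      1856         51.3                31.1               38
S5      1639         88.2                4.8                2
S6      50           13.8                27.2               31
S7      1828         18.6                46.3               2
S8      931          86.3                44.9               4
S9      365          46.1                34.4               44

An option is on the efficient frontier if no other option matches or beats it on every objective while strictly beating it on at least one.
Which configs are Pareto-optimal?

S1, S3, S4, S5, S6, S9

S1: not dominated (best storage).
S2: dominated by S6 (cost 50≤742, write latency 13.8≤85.9, read latency 27.2≤44.2, storage 31≥12).
S3: not dominated.
S4: not dominated.
S5: not dominated (best read latency).
S6: not dominated (best cost).
S7: dominated by S6 (cost 50≤1828, write latency 13.8≤18.6, read latency 27.2≤46.3, storage 31≥2).
S8: dominated by S2 (cost 742≤931, write latency 85.9≤86.3, read latency 44.2≤44.9, storage 12≥4).
S9: not dominated.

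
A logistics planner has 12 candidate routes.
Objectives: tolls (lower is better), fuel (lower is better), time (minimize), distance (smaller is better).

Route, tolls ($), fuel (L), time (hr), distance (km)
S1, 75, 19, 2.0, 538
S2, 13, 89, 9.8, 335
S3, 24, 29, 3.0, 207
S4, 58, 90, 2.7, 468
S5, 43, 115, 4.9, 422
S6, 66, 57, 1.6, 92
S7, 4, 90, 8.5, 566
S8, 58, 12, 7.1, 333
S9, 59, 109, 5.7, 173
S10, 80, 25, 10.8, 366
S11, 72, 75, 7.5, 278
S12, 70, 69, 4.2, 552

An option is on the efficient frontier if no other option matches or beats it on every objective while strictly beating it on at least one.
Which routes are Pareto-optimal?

S1: not dominated.
S2: not dominated.
S3: not dominated.
S4: not dominated.
S5: dominated by S3 (tolls 24≤43, fuel 29≤115, time 3.0≤4.9, distance 207≤422).
S6: not dominated (best time).
S7: not dominated (best tolls).
S8: not dominated (best fuel).
S9: not dominated.
S10: dominated by S8 (tolls 58≤80, fuel 12≤25, time 7.1≤10.8, distance 333≤366).
S11: dominated by S3 (tolls 24≤72, fuel 29≤75, time 3.0≤7.5, distance 207≤278).
S12: dominated by S3 (tolls 24≤70, fuel 29≤69, time 3.0≤4.2, distance 207≤552).

S1, S2, S3, S4, S6, S7, S8, S9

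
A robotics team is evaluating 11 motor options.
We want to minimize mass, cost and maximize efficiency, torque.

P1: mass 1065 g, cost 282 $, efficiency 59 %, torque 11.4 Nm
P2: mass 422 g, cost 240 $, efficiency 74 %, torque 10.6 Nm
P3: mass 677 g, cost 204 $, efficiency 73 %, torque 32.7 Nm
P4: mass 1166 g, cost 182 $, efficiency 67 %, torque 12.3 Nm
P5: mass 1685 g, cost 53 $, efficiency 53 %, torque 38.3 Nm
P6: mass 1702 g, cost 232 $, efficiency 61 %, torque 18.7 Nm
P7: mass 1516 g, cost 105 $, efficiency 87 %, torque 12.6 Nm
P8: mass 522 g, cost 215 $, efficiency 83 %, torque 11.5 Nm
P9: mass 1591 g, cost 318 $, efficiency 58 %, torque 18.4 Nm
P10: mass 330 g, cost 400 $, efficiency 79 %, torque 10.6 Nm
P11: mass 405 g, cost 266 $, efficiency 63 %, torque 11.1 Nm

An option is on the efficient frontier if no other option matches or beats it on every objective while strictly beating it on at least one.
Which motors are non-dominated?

P1: dominated by P3 (mass 677≤1065, cost 204≤282, efficiency 73≥59, torque 32.7≥11.4).
P2: not dominated.
P3: not dominated.
P4: not dominated.
P5: not dominated (best cost).
P6: dominated by P3 (mass 677≤1702, cost 204≤232, efficiency 73≥61, torque 32.7≥18.7).
P7: not dominated (best efficiency).
P8: not dominated.
P9: dominated by P3 (mass 677≤1591, cost 204≤318, efficiency 73≥58, torque 32.7≥18.4).
P10: not dominated (best mass).
P11: not dominated.

P2, P3, P4, P5, P7, P8, P10, P11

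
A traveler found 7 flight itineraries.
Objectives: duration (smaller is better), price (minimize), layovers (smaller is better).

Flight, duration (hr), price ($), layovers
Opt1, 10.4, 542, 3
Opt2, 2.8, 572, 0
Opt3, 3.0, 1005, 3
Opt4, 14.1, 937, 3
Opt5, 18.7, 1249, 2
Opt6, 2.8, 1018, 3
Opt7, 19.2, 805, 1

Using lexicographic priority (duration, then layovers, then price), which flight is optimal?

Opt2

First minimize duration: best is 2.8, kept {Opt2, Opt6}.
Then minimize layovers: best is 0, kept {Opt2}.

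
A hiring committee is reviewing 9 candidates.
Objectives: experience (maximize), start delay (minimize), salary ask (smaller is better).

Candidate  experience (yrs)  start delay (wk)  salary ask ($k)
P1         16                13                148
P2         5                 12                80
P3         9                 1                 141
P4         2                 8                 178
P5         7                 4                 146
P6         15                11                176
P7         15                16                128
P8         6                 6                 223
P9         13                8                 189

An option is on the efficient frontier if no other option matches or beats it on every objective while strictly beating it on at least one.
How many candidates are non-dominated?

P1: not dominated (best experience).
P2: not dominated (best salary ask).
P3: not dominated (best start delay).
P4: dominated by P3 (experience 9≥2, start delay 1≤8, salary ask 141≤178).
P5: dominated by P3 (experience 9≥7, start delay 1≤4, salary ask 141≤146).
P6: not dominated.
P7: not dominated.
P8: dominated by P3 (experience 9≥6, start delay 1≤6, salary ask 141≤223).
P9: not dominated.
Pareto-optimal: P1, P2, P3, P6, P7, P9 → 6.

6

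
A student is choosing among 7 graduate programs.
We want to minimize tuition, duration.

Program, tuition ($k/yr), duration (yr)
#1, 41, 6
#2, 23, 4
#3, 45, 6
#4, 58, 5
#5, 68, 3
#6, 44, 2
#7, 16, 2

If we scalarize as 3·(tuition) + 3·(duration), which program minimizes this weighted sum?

#1: 3·41 + 3·6 = 141
#2: 3·23 + 3·4 = 81
#3: 3·45 + 3·6 = 153
#4: 3·58 + 3·5 = 189
#5: 3·68 + 3·3 = 213
#6: 3·44 + 3·2 = 138
#7: 3·16 + 3·2 = 54
Lowest: #7 at 54.

#7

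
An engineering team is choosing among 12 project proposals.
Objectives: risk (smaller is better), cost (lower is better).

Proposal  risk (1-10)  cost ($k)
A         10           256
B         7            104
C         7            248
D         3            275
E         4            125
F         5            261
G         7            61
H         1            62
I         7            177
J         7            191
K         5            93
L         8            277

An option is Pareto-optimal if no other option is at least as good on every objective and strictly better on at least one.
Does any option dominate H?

No

A: worse on risk (10 vs 1).
B: worse on risk (7 vs 1).
C: worse on risk (7 vs 1).
D: worse on risk (3 vs 1).
E: worse on risk (4 vs 1).
F: worse on risk (5 vs 1).
G: worse on risk (7 vs 1).
I: worse on risk (7 vs 1).
J: worse on risk (7 vs 1).
K: worse on risk (5 vs 1).
L: worse on risk (8 vs 1).
No option is at least as good as H on every objective and strictly better on one.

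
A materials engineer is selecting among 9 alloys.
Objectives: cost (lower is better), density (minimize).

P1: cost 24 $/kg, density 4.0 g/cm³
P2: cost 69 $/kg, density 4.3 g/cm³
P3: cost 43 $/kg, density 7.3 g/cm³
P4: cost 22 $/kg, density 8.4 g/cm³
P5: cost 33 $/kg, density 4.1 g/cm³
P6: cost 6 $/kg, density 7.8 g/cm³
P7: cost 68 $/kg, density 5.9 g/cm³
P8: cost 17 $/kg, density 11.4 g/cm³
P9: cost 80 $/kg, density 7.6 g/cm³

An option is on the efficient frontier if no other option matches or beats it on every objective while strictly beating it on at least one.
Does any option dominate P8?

P6 vs P8: cost 6≤17, density 7.8≤11.4 — P6 is at least as good on every objective and strictly better on at least one, so P6 dominates P8.

Yes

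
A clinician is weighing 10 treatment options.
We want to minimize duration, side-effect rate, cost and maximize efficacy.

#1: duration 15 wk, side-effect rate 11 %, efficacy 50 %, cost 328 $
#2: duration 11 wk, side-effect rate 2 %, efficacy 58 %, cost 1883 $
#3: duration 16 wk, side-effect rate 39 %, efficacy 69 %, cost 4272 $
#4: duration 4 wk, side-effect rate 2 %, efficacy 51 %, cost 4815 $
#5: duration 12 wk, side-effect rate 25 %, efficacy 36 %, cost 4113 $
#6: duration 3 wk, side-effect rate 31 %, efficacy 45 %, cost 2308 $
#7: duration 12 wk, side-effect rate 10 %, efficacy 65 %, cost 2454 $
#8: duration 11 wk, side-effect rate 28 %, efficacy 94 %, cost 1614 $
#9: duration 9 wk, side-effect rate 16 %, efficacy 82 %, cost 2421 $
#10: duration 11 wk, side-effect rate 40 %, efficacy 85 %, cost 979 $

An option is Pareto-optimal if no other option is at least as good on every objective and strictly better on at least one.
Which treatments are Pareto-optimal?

#1: not dominated (best cost).
#2: not dominated.
#3: dominated by #8 (duration 11≤16, side-effect rate 28≤39, efficacy 94≥69, cost 1614≤4272).
#4: not dominated.
#5: dominated by #2 (duration 11≤12, side-effect rate 2≤25, efficacy 58≥36, cost 1883≤4113).
#6: not dominated (best duration).
#7: not dominated.
#8: not dominated (best efficacy).
#9: not dominated.
#10: not dominated.

#1, #2, #4, #6, #7, #8, #9, #10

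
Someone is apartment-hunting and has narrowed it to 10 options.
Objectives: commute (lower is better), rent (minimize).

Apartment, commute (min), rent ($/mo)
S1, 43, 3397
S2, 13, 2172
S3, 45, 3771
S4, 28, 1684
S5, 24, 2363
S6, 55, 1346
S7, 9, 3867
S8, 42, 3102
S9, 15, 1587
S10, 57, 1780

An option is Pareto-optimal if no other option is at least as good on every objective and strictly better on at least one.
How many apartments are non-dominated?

4

S1: dominated by S2 (commute 13≤43, rent 2172≤3397).
S2: not dominated.
S3: dominated by S1 (commute 43≤45, rent 3397≤3771).
S4: dominated by S9 (commute 15≤28, rent 1587≤1684).
S5: dominated by S2 (commute 13≤24, rent 2172≤2363).
S6: not dominated (best rent).
S7: not dominated (best commute).
S8: dominated by S2 (commute 13≤42, rent 2172≤3102).
S9: not dominated.
S10: dominated by S4 (commute 28≤57, rent 1684≤1780).
Pareto-optimal: S2, S6, S7, S9 → 4.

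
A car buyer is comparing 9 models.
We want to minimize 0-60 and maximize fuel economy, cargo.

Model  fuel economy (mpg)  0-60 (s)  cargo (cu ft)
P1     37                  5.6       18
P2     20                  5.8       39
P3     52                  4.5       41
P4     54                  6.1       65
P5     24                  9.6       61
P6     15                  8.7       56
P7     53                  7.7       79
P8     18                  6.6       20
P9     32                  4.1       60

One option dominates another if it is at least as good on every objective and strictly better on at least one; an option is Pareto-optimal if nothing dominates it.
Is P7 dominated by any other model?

P1: worse on fuel economy (37 vs 53).
P2: worse on fuel economy (20 vs 53).
P3: worse on fuel economy (52 vs 53).
P4: worse on cargo (65 vs 79).
P5: worse on fuel economy (24 vs 53).
P6: worse on fuel economy (15 vs 53).
P8: worse on fuel economy (18 vs 53).
P9: worse on fuel economy (32 vs 53).
No option is at least as good as P7 on every objective and strictly better on one.

No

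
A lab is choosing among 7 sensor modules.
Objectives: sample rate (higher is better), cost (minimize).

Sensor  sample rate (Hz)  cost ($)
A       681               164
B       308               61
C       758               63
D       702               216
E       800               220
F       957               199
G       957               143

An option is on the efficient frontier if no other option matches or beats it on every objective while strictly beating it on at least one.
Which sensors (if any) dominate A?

C, G

C: sample rate 758≥681, cost 63≤164 — dominates A.
G: sample rate 957≥681, cost 143≤164 — dominates A.
Others (B, D, E, F) are each worse than A on at least one objective.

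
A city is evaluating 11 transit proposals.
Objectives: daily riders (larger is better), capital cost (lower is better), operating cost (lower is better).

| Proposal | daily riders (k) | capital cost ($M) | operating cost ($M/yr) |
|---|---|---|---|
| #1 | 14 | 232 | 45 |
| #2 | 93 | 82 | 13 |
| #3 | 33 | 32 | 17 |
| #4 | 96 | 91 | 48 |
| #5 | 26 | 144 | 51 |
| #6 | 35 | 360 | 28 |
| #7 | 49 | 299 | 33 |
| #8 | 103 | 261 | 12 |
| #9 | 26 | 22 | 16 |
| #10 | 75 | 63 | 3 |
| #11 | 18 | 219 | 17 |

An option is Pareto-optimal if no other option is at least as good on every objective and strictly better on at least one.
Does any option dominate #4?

#1: worse on daily riders (14 vs 96).
#2: worse on daily riders (93 vs 96).
#3: worse on daily riders (33 vs 96).
#5: worse on daily riders (26 vs 96).
#6: worse on daily riders (35 vs 96).
#7: worse on daily riders (49 vs 96).
#8: worse on capital cost (261 vs 91).
#9: worse on daily riders (26 vs 96).
#10: worse on daily riders (75 vs 96).
#11: worse on daily riders (18 vs 96).
No option is at least as good as #4 on every objective and strictly better on one.

No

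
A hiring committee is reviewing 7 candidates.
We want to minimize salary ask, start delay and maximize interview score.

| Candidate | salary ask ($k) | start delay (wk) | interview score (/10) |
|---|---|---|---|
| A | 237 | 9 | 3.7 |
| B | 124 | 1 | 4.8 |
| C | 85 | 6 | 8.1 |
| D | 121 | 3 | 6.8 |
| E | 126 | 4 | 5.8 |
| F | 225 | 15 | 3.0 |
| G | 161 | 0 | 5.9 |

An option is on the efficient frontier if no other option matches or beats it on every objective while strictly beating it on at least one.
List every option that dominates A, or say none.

B: salary ask 124≤237, start delay 1≤9, interview score 4.8≥3.7 — dominates A.
C: salary ask 85≤237, start delay 6≤9, interview score 8.1≥3.7 — dominates A.
D: salary ask 121≤237, start delay 3≤9, interview score 6.8≥3.7 — dominates A.
E: salary ask 126≤237, start delay 4≤9, interview score 5.8≥3.7 — dominates A.
G: salary ask 161≤237, start delay 0≤9, interview score 5.9≥3.7 — dominates A.
Others (F) are each worse than A on at least one objective.

B, C, D, E, G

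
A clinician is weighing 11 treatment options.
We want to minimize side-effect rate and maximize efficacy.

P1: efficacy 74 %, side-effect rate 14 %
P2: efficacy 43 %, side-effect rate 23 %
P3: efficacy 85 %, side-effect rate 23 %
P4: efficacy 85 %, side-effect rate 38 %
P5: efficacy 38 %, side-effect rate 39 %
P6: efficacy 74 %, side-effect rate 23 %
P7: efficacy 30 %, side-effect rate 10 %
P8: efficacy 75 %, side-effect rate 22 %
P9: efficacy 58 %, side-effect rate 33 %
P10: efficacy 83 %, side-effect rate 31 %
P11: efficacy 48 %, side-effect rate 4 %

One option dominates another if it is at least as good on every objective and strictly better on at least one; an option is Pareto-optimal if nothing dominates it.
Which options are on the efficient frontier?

P1: not dominated.
P2: dominated by P1 (efficacy 74≥43, side-effect rate 14≤23).
P3: not dominated.
P4: dominated by P3 (efficacy 85≥85, side-effect rate 23≤38).
P5: dominated by P1 (efficacy 74≥38, side-effect rate 14≤39).
P6: dominated by P1 (efficacy 74≥74, side-effect rate 14≤23).
P7: dominated by P11 (efficacy 48≥30, side-effect rate 4≤10).
P8: not dominated.
P9: dominated by P1 (efficacy 74≥58, side-effect rate 14≤33).
P10: dominated by P3 (efficacy 85≥83, side-effect rate 23≤31).
P11: not dominated (best side-effect rate).

P1, P3, P8, P11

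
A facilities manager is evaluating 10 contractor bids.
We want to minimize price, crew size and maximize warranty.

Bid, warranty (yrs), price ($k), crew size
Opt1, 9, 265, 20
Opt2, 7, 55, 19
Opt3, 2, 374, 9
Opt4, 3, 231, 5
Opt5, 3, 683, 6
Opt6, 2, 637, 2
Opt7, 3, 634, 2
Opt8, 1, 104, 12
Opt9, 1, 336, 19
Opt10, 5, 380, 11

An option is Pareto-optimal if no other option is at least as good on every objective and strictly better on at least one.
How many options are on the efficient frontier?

Opt1: not dominated (best warranty).
Opt2: not dominated (best price).
Opt3: dominated by Opt4 (warranty 3≥2, price 231≤374, crew size 5≤9).
Opt4: not dominated.
Opt5: dominated by Opt4 (warranty 3≥3, price 231≤683, crew size 5≤6).
Opt6: dominated by Opt7 (warranty 3≥2, price 634≤637, crew size 2≤2).
Opt7: not dominated.
Opt8: not dominated.
Opt9: dominated by Opt2 (warranty 7≥1, price 55≤336, crew size 19≤19).
Opt10: not dominated.
Pareto-optimal: Opt1, Opt2, Opt4, Opt7, Opt8, Opt10 → 6.

6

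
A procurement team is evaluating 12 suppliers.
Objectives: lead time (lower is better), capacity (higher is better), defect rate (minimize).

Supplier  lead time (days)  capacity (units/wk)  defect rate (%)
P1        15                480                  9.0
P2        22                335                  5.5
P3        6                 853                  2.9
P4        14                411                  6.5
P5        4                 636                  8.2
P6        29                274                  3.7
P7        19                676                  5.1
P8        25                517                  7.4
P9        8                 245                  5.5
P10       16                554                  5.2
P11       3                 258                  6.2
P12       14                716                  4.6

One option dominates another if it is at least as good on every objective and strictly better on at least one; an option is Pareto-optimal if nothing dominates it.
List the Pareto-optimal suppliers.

P1: dominated by P3 (lead time 6≤15, capacity 853≥480, defect rate 2.9≤9.0).
P2: dominated by P3 (lead time 6≤22, capacity 853≥335, defect rate 2.9≤5.5).
P3: not dominated (best capacity).
P4: dominated by P3 (lead time 6≤14, capacity 853≥411, defect rate 2.9≤6.5).
P5: not dominated.
P6: dominated by P3 (lead time 6≤29, capacity 853≥274, defect rate 2.9≤3.7).
P7: dominated by P3 (lead time 6≤19, capacity 853≥676, defect rate 2.9≤5.1).
P8: dominated by P3 (lead time 6≤25, capacity 853≥517, defect rate 2.9≤7.4).
P9: dominated by P3 (lead time 6≤8, capacity 853≥245, defect rate 2.9≤5.5).
P10: dominated by P3 (lead time 6≤16, capacity 853≥554, defect rate 2.9≤5.2).
P11: not dominated (best lead time).
P12: dominated by P3 (lead time 6≤14, capacity 853≥716, defect rate 2.9≤4.6).

P3, P5, P11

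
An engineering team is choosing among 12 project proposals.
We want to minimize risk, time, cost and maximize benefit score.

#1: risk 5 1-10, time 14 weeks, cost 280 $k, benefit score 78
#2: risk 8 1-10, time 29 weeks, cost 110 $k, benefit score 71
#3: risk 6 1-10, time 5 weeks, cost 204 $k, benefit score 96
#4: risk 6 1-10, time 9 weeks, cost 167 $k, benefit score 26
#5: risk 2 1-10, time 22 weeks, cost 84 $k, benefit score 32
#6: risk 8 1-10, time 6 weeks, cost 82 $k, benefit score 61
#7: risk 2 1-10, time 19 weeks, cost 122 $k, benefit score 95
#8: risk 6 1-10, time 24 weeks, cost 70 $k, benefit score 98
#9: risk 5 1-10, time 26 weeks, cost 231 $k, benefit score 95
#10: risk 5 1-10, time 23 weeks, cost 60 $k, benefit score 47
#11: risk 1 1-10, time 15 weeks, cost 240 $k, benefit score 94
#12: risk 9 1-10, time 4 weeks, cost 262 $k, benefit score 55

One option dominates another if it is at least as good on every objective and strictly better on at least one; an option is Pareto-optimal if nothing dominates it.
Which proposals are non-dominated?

#1: not dominated.
#2: dominated by #8 (risk 6≤8, time 24≤29, cost 70≤110, benefit score 98≥71).
#3: not dominated.
#4: not dominated.
#5: not dominated.
#6: not dominated.
#7: not dominated.
#8: not dominated (best benefit score).
#9: dominated by #7 (risk 2≤5, time 19≤26, cost 122≤231, benefit score 95≥95).
#10: not dominated (best cost).
#11: not dominated (best risk).
#12: not dominated (best time).

#1, #3, #4, #5, #6, #7, #8, #10, #11, #12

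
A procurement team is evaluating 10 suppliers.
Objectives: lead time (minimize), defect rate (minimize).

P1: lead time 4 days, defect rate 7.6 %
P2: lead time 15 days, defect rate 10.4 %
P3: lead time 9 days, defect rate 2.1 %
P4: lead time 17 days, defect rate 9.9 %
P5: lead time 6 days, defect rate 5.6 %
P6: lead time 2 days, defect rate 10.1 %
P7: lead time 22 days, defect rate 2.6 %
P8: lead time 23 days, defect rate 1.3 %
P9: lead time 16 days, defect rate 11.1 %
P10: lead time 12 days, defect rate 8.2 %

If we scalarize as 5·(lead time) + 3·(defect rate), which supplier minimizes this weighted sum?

P6

P1: 5·4 + 3·7.6 = 42.8
P2: 5·15 + 3·10.4 = 106.2
P3: 5·9 + 3·2.1 = 51.3
P4: 5·17 + 3·9.9 = 114.7
P5: 5·6 + 3·5.6 = 46.8
P6: 5·2 + 3·10.1 = 40.3
P7: 5·22 + 3·2.6 = 117.8
P8: 5·23 + 3·1.3 = 118.9
P9: 5·16 + 3·11.1 = 113.3
P10: 5·12 + 3·8.2 = 84.6
Lowest: P6 at 40.3.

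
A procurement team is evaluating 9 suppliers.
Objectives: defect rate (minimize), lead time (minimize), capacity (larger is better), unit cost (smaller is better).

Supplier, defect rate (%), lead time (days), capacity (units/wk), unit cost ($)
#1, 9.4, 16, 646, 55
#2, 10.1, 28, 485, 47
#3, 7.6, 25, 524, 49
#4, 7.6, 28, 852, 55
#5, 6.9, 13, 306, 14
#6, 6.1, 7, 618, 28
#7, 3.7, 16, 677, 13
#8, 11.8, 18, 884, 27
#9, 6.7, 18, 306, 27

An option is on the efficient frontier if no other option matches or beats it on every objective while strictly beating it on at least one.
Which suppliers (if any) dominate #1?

#7: defect rate 3.7≤9.4, lead time 16≤16, capacity 677≥646, unit cost 13≤55 — dominates #1.
Others (#2, #3, #4, #5, #6, #8, #9) are each worse than #1 on at least one objective.

#7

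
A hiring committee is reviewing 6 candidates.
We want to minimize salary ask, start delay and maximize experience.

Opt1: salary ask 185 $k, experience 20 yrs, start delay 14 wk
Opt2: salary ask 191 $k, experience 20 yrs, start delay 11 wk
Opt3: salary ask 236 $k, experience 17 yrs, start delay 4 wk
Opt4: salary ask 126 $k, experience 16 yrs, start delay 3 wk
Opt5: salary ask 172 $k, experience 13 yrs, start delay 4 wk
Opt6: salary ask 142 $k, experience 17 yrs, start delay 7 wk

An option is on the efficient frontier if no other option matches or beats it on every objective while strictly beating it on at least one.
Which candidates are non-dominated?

Opt1: not dominated.
Opt2: not dominated.
Opt3: not dominated.
Opt4: not dominated (best salary ask).
Opt5: dominated by Opt4 (salary ask 126≤172, experience 16≥13, start delay 3≤4).
Opt6: not dominated.

Opt1, Opt2, Opt3, Opt4, Opt6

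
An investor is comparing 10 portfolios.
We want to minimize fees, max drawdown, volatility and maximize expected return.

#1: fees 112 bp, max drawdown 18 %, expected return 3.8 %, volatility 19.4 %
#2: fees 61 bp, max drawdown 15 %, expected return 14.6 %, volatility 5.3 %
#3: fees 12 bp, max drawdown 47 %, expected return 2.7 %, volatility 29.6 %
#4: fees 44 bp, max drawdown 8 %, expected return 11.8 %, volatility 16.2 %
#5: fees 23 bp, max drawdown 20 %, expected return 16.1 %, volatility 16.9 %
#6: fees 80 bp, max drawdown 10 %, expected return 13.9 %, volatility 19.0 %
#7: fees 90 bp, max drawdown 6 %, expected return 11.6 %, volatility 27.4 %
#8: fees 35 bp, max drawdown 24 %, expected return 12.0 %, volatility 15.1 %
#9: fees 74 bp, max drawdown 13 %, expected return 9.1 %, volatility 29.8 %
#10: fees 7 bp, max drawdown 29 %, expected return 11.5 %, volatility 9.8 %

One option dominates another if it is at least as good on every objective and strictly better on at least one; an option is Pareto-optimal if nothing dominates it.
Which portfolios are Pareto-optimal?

#1: dominated by #2 (fees 61≤112, max drawdown 15≤18, expected return 14.6≥3.8, volatility 5.3≤19.4).
#2: not dominated (best volatility).
#3: dominated by #10 (fees 7≤12, max drawdown 29≤47, expected return 11.5≥2.7, volatility 9.8≤29.6).
#4: not dominated.
#5: not dominated (best expected return).
#6: not dominated.
#7: not dominated (best max drawdown).
#8: not dominated.
#9: dominated by #4 (fees 44≤74, max drawdown 8≤13, expected return 11.8≥9.1, volatility 16.2≤29.8).
#10: not dominated (best fees).

#2, #4, #5, #6, #7, #8, #10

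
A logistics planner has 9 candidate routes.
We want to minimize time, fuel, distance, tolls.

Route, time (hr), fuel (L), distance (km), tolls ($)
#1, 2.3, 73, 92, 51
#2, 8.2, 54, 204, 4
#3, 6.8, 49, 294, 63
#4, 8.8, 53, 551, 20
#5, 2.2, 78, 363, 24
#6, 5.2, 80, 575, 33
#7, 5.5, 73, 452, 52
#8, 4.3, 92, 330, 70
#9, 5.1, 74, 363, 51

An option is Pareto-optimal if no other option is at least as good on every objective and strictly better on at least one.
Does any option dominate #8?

Yes

#1 vs #8: time 2.3≤4.3, fuel 73≤92, distance 92≤330, tolls 51≤70 — #1 is at least as good on every objective and strictly better on at least one, so #1 dominates #8.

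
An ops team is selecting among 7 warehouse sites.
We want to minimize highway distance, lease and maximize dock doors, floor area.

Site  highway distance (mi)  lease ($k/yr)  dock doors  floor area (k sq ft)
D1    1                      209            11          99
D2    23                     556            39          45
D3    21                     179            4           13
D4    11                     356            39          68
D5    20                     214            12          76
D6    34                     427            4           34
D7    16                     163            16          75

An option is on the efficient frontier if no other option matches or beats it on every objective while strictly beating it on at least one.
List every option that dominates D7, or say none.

none

D1: worse on lease (209 vs 163).
D2: worse on highway distance (23 vs 16).
D3: worse on highway distance (21 vs 16).
D4: worse on lease (356 vs 163).
D5: worse on highway distance (20 vs 16).
D6: worse on highway distance (34 vs 16).
No option dominates D7.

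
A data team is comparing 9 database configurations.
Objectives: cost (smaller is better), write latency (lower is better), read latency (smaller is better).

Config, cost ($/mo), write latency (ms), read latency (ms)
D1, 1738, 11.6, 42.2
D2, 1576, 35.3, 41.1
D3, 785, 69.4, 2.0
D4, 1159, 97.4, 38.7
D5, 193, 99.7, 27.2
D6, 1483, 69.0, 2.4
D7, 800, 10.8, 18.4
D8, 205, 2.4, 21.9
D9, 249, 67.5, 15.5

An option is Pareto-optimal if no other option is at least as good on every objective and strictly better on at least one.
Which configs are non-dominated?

D3, D5, D6, D7, D8, D9

D1: dominated by D7 (cost 800≤1738, write latency 10.8≤11.6, read latency 18.4≤42.2).
D2: dominated by D7 (cost 800≤1576, write latency 10.8≤35.3, read latency 18.4≤41.1).
D3: not dominated (best read latency).
D4: dominated by D3 (cost 785≤1159, write latency 69.4≤97.4, read latency 2.0≤38.7).
D5: not dominated (best cost).
D6: not dominated.
D7: not dominated.
D8: not dominated (best write latency).
D9: not dominated.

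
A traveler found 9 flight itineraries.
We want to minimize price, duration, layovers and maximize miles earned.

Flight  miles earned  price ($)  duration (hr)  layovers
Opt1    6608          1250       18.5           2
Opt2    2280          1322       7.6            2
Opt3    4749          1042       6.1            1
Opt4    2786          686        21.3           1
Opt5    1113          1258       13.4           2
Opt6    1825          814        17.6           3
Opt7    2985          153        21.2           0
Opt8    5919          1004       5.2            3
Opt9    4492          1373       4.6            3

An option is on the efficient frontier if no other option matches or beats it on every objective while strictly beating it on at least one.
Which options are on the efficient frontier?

Opt1: not dominated (best miles earned).
Opt2: dominated by Opt3 (miles earned 4749≥2280, price 1042≤1322, duration 6.1≤7.6, layovers 1≤2).
Opt3: not dominated.
Opt4: dominated by Opt7 (miles earned 2985≥2786, price 153≤686, duration 21.2≤21.3, layovers 0≤1).
Opt5: dominated by Opt3 (miles earned 4749≥1113, price 1042≤1258, duration 6.1≤13.4, layovers 1≤2).
Opt6: not dominated.
Opt7: not dominated (best price).
Opt8: not dominated.
Opt9: not dominated (best duration).

Opt1, Opt3, Opt6, Opt7, Opt8, Opt9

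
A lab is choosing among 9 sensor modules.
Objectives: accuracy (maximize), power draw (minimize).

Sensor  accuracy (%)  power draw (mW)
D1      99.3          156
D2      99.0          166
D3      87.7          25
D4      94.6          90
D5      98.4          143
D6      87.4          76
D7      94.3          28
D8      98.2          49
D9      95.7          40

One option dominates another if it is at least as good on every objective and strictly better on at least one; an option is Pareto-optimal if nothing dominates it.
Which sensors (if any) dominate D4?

D8: accuracy 98.2≥94.6, power draw 49≤90 — dominates D4.
D9: accuracy 95.7≥94.6, power draw 40≤90 — dominates D4.
Others (D1, D2, D3, D5, D6, D7) are each worse than D4 on at least one objective.

D8, D9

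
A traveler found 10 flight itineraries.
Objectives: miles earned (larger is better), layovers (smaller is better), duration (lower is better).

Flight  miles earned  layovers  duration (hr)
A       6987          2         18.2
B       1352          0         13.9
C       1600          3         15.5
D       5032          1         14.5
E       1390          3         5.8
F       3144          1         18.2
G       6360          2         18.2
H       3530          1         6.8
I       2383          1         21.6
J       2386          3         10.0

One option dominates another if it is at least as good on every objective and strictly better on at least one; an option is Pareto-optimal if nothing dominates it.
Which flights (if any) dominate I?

D: miles earned 5032≥2383, layovers 1≤1, duration 14.5≤21.6 — dominates I.
F: miles earned 3144≥2383, layovers 1≤1, duration 18.2≤21.6 — dominates I.
H: miles earned 3530≥2383, layovers 1≤1, duration 6.8≤21.6 — dominates I.
Others (A, B, C, E, G, J) are each worse than I on at least one objective.

D, F, H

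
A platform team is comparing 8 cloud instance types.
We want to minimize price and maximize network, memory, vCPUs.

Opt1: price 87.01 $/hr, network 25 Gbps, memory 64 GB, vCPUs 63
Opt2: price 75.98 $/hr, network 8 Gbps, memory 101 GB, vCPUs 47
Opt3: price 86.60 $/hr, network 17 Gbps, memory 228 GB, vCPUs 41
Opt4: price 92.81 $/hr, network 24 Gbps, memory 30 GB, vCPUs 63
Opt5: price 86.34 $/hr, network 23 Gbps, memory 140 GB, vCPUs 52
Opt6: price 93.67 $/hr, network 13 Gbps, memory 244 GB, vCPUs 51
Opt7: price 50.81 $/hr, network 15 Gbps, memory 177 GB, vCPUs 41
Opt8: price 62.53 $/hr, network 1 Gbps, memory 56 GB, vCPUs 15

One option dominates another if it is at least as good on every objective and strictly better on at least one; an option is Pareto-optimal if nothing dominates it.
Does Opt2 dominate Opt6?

No

Opt2 vs Opt6: Opt2 is worse on network (8 vs 13), so it does not dominate Opt6.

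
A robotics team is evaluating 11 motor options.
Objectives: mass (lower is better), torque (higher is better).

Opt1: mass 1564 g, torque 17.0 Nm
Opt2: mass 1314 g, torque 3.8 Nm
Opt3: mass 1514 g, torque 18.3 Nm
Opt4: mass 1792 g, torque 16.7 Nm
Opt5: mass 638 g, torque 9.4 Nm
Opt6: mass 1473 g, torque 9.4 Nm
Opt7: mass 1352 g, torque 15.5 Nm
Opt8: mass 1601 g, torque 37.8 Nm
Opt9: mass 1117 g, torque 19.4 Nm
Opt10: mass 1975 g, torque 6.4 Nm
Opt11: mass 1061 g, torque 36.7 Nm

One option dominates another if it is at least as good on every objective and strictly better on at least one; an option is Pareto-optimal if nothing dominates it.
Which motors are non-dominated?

Opt1: dominated by Opt3 (mass 1514≤1564, torque 18.3≥17.0).
Opt2: dominated by Opt5 (mass 638≤1314, torque 9.4≥3.8).
Opt3: dominated by Opt9 (mass 1117≤1514, torque 19.4≥18.3).
Opt4: dominated by Opt1 (mass 1564≤1792, torque 17.0≥16.7).
Opt5: not dominated (best mass).
Opt6: dominated by Opt5 (mass 638≤1473, torque 9.4≥9.4).
Opt7: dominated by Opt9 (mass 1117≤1352, torque 19.4≥15.5).
Opt8: not dominated (best torque).
Opt9: dominated by Opt11 (mass 1061≤1117, torque 36.7≥19.4).
Opt10: dominated by Opt1 (mass 1564≤1975, torque 17.0≥6.4).
Opt11: not dominated.

Opt5, Opt8, Opt11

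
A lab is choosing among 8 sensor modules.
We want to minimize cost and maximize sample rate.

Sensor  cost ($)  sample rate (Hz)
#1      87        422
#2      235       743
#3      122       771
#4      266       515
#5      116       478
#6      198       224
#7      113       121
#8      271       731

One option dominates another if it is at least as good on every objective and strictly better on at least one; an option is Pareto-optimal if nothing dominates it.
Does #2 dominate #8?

#2 vs #8: cost 235≤271, sample rate 743≥731 — #2 is at least as good on every objective with at least one strict improvement.

Yes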